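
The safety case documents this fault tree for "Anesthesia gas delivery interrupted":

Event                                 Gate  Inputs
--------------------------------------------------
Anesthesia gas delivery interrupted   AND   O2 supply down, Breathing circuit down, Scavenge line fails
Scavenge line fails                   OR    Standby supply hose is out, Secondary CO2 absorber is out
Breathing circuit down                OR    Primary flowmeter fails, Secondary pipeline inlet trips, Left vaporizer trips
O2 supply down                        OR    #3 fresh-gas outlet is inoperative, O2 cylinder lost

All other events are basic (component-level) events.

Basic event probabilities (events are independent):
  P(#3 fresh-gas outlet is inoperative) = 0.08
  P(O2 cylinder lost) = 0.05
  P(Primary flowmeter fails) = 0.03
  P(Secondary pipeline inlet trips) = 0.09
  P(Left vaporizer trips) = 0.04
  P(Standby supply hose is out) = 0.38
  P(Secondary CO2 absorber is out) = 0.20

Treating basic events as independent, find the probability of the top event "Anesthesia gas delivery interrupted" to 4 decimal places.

0.0097

P(O2 supply down) [OR] = 1 − (1−0.08) × (1−0.05) = 0.126000
P(Breathing circuit down) [OR] = 1 − (1−0.03) × (1−0.09) × (1−0.04) = 0.152608
P(Scavenge line fails) [OR] = 1 − (1−0.38) × (1−0.20) = 0.504000
P(Anesthesia gas delivery interrupted) [AND] = 0.126000 × 0.152608 × 0.504000 = 0.009691
Rounded to 4 decimal places: P(Anesthesia gas delivery interrupted) ≈ 0.0097.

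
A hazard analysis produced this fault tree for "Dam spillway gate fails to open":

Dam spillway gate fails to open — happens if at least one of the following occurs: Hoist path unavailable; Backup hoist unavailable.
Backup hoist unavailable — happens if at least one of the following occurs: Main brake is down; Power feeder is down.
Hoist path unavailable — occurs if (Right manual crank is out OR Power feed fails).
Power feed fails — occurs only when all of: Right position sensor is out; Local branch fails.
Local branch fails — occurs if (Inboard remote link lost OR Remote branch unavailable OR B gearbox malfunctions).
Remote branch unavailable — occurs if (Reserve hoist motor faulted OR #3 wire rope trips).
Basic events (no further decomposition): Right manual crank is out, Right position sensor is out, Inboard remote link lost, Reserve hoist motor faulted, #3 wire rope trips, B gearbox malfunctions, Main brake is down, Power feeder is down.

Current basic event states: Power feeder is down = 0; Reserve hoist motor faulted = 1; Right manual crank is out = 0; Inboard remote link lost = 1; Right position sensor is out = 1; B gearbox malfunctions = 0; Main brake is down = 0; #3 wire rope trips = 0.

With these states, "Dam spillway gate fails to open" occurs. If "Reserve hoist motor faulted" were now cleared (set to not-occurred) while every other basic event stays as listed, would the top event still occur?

Yes

Counterfactual: set "Reserve hoist motor faulted" to not occurred.
Remote branch unavailable [OR]: Reserve hoist motor faulted=not, #3 wire rope trips=not → no input occurs → does not occur.
Local branch fails [OR]: Inboard remote link lost=occurs, Remote branch unavailable=not, B gearbox malfunctions=not → at least one input occurs → occurs.
Power feed fails [AND]: Right position sensor is out=occurs, Local branch fails=occurs → all inputs occur → occurs.
Hoist path unavailable [OR]: Right manual crank is out=not, Power feed fails=occurs → at least one input occurs → occurs.
Backup hoist unavailable [OR]: Main brake is down=not, Power feeder is down=not → no input occurs → does not occur.
Dam spillway gate fails to open [OR]: Hoist path unavailable=occurs, Backup hoist unavailable=not → at least one input occurs → occurs.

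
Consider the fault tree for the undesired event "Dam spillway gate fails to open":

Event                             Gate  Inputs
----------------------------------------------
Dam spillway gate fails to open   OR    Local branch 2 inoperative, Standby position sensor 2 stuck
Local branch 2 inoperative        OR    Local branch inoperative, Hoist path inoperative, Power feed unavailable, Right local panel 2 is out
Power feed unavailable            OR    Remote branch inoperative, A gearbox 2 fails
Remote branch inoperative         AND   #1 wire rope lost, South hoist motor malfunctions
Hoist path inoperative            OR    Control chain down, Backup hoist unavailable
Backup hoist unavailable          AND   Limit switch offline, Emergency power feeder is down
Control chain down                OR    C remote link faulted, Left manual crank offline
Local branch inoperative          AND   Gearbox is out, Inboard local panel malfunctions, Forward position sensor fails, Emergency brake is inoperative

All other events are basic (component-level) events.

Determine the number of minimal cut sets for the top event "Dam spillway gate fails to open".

Local branch inoperative [AND]: one cut set from each child combined → 1 × 1 × 1 × 1 = 1 cut set(s).
Control chain down [OR]: union of children's cut sets → 2 cut set(s).
Backup hoist unavailable [AND]: one cut set from each child combined → 1 × 1 = 1 cut set(s).
Hoist path inoperative [OR]: union of children's cut sets → 3 cut set(s).
Remote branch inoperative [AND]: one cut set from each child combined → 1 × 1 = 1 cut set(s).
Power feed unavailable [OR]: union of children's cut sets → 2 cut set(s).
Local branch 2 inoperative [OR]: union of children's cut sets → 7 cut set(s).
Dam spillway gate fails to open [OR]: union of children's cut sets → 8 cut set(s).
Minimal cut sets: {Emergency brake is inoperative, Forward position sensor fails, Gearbox is out, Inboard local panel malfunctions}; {C remote link faulted}; {Left manual crank offline}; {Emergency power feeder is down, Limit switch offline}; {#1 wire rope lost, South hoist motor malfunctions}; {A gearbox 2 fails}; {Right local panel 2 is out}; {Standby position sensor 2 stuck}.

8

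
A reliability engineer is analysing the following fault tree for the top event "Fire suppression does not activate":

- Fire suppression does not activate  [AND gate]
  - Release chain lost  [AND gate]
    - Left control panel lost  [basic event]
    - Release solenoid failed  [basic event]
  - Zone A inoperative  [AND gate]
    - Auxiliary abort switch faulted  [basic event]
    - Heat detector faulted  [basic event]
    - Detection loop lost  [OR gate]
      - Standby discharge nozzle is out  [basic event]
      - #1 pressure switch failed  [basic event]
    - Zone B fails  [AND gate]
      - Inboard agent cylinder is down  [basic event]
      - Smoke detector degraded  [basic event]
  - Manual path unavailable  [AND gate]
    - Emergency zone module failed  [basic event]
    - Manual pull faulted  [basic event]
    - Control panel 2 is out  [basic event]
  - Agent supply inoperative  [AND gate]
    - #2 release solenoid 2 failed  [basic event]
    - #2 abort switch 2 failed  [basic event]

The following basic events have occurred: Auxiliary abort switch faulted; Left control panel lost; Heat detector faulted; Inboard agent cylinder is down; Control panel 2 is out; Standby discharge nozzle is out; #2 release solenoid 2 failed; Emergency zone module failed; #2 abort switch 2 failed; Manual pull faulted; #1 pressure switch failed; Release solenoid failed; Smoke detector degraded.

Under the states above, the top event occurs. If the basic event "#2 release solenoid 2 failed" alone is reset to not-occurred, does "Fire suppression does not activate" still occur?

No

Counterfactual: set "#2 release solenoid 2 failed" to not occurred.
Release chain lost [AND]: Left control panel lost=occurs, Release solenoid failed=occurs → all inputs occur → occurs.
Detection loop lost [OR]: Standby discharge nozzle is out=occurs, #1 pressure switch failed=occurs → at least one input occurs → occurs.
Zone B fails [AND]: Inboard agent cylinder is down=occurs, Smoke detector degraded=occurs → all inputs occur → occurs.
Zone A inoperative [AND]: Auxiliary abort switch faulted=occurs, Heat detector faulted=occurs, Detection loop lost=occurs, Zone B fails=occurs → all inputs occur → occurs.
Manual path unavailable [AND]: Emergency zone module failed=occurs, Manual pull faulted=occurs, Control panel 2 is out=occurs → all inputs occur → occurs.
Agent supply inoperative [AND]: #2 release solenoid 2 failed=not, #2 abort switch 2 failed=occurs → not all inputs occur → does not occur.
Fire suppression does not activate [AND]: Release chain lost=occurs, Zone A inoperative=occurs, Manual path unavailable=occurs, Agent supply inoperative=not → not all inputs occur → does not occur.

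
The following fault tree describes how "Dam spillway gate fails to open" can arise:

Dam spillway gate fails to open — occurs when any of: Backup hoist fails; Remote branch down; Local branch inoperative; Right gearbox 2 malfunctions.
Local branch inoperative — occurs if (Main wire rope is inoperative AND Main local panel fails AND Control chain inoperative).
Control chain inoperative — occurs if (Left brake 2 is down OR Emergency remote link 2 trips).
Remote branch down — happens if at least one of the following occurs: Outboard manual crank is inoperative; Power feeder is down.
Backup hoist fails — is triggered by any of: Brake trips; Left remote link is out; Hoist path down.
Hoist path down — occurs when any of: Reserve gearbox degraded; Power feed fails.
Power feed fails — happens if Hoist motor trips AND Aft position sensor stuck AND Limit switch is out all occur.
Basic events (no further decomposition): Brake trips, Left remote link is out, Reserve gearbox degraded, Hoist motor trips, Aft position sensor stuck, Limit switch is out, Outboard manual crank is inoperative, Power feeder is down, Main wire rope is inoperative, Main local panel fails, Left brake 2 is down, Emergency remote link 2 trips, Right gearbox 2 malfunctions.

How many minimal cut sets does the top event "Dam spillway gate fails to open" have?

Power feed fails [AND]: one cut set from each child combined → 1 × 1 × 1 = 1 cut set(s).
Hoist path down [OR]: union of children's cut sets → 2 cut set(s).
Backup hoist fails [OR]: union of children's cut sets → 4 cut set(s).
Remote branch down [OR]: union of children's cut sets → 2 cut set(s).
Control chain inoperative [OR]: union of children's cut sets → 2 cut set(s).
Local branch inoperative [AND]: one cut set from each child combined → 1 × 1 × 2 = 2 cut set(s).
Dam spillway gate fails to open [OR]: union of children's cut sets → 9 cut set(s).
Minimal cut sets: {Brake trips}; {Left remote link is out}; {Reserve gearbox degraded}; {Aft position sensor stuck, Hoist motor trips, Limit switch is out}; {Outboard manual crank is inoperative}; {Power feeder is down}; {Left brake 2 is down, Main local panel fails, Main wire rope is inoperative}; {Emergency remote link 2 trips, Main local panel fails, Main wire rope is inoperative}; {Right gearbox 2 malfunctions}.

9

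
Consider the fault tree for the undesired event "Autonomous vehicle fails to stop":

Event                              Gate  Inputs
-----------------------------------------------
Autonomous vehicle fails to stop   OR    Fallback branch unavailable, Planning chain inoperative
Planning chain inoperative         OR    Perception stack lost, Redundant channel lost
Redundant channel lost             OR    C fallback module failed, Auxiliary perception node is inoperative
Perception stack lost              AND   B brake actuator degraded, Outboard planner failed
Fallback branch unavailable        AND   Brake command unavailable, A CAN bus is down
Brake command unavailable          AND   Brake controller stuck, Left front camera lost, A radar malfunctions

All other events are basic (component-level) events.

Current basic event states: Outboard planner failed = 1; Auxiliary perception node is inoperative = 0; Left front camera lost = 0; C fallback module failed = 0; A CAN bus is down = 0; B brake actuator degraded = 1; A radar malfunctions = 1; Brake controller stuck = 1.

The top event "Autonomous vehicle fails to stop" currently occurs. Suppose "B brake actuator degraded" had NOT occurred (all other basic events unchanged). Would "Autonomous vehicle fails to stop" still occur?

No

Counterfactual: set "B brake actuator degraded" to not occurred.
Brake command unavailable [AND]: Brake controller stuck=occurs, Left front camera lost=not, A radar malfunctions=occurs → not all inputs occur → does not occur.
Fallback branch unavailable [AND]: Brake command unavailable=not, A CAN bus is down=not → not all inputs occur → does not occur.
Perception stack lost [AND]: B brake actuator degraded=not, Outboard planner failed=occurs → not all inputs occur → does not occur.
Redundant channel lost [OR]: C fallback module failed=not, Auxiliary perception node is inoperative=not → no input occurs → does not occur.
Planning chain inoperative [OR]: Perception stack lost=not, Redundant channel lost=not → no input occurs → does not occur.
Autonomous vehicle fails to stop [OR]: Fallback branch unavailable=not, Planning chain inoperative=not → no input occurs → does not occur.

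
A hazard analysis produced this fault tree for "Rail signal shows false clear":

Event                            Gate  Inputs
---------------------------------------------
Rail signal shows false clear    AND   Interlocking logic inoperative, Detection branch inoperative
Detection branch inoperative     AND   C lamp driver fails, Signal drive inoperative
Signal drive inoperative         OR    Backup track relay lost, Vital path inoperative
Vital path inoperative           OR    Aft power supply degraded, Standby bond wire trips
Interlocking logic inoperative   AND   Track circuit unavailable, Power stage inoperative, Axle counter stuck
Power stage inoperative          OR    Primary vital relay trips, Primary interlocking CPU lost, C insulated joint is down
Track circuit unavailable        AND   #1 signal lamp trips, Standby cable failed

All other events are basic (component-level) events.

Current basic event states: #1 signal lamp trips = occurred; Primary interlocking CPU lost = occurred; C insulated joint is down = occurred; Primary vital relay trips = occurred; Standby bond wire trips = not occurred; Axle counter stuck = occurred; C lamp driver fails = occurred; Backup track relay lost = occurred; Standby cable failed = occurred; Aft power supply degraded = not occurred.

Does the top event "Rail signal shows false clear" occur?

Track circuit unavailable [AND]: #1 signal lamp trips=occurs, Standby cable failed=occurs → all inputs occur → occurs.
Power stage inoperative [OR]: Primary vital relay trips=occurs, Primary interlocking CPU lost=occurs, C insulated joint is down=occurs → at least one input occurs → occurs.
Interlocking logic inoperative [AND]: Track circuit unavailable=occurs, Power stage inoperative=occurs, Axle counter stuck=occurs → all inputs occur → occurs.
Vital path inoperative [OR]: Aft power supply degraded=not, Standby bond wire trips=not → no input occurs → does not occur.
Signal drive inoperative [OR]: Backup track relay lost=occurs, Vital path inoperative=not → at least one input occurs → occurs.
Detection branch inoperative [AND]: C lamp driver fails=occurs, Signal drive inoperative=occurs → all inputs occur → occurs.
Rail signal shows false clear [AND]: Interlocking logic inoperative=occurs, Detection branch inoperative=occurs → all inputs occur → occurs.

Yes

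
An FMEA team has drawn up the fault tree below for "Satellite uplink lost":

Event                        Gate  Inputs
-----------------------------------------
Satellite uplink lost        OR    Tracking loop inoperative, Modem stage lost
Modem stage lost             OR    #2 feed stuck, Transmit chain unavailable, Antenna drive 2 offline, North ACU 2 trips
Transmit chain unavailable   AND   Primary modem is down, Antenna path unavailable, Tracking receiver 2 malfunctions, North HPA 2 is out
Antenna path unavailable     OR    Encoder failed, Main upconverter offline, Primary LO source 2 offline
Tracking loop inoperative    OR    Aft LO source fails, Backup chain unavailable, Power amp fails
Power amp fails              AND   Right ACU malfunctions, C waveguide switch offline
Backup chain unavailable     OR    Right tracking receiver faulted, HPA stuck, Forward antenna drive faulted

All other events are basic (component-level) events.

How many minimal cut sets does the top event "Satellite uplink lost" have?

Backup chain unavailable [OR]: union of children's cut sets → 3 cut set(s).
Power amp fails [AND]: one cut set from each child combined → 1 × 1 = 1 cut set(s).
Tracking loop inoperative [OR]: union of children's cut sets → 5 cut set(s).
Antenna path unavailable [OR]: union of children's cut sets → 3 cut set(s).
Transmit chain unavailable [AND]: one cut set from each child combined → 1 × 3 × 1 × 1 = 3 cut set(s).
Modem stage lost [OR]: union of children's cut sets → 6 cut set(s).
Satellite uplink lost [OR]: union of children's cut sets → 11 cut set(s).

11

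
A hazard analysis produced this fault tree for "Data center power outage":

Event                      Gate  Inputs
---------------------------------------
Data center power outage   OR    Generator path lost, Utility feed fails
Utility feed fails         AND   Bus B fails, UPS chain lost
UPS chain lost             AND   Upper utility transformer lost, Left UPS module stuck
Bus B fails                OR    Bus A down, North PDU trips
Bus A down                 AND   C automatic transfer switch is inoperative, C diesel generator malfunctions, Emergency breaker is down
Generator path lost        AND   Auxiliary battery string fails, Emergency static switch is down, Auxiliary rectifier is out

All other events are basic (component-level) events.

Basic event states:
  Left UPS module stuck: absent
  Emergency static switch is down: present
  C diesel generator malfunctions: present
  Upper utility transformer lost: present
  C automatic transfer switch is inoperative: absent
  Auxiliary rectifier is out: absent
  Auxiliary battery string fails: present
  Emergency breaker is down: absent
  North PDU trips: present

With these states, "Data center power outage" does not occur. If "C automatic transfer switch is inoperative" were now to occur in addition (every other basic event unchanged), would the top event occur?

No

Counterfactual: set "C automatic transfer switch is inoperative" to occurred.
Generator path lost [AND]: Auxiliary battery string fails=occurs, Emergency static switch is down=occurs, Auxiliary rectifier is out=not → not all inputs occur → does not occur.
Bus A down [AND]: C automatic transfer switch is inoperative=occurs, C diesel generator malfunctions=occurs, Emergency breaker is down=not → not all inputs occur → does not occur.
Bus B fails [OR]: Bus A down=not, North PDU trips=occurs → at least one input occurs → occurs.
UPS chain lost [AND]: Upper utility transformer lost=occurs, Left UPS module stuck=not → not all inputs occur → does not occur.
Utility feed fails [AND]: Bus B fails=occurs, UPS chain lost=not → not all inputs occur → does not occur.
Data center power outage [OR]: Generator path lost=not, Utility feed fails=not → no input occurs → does not occur.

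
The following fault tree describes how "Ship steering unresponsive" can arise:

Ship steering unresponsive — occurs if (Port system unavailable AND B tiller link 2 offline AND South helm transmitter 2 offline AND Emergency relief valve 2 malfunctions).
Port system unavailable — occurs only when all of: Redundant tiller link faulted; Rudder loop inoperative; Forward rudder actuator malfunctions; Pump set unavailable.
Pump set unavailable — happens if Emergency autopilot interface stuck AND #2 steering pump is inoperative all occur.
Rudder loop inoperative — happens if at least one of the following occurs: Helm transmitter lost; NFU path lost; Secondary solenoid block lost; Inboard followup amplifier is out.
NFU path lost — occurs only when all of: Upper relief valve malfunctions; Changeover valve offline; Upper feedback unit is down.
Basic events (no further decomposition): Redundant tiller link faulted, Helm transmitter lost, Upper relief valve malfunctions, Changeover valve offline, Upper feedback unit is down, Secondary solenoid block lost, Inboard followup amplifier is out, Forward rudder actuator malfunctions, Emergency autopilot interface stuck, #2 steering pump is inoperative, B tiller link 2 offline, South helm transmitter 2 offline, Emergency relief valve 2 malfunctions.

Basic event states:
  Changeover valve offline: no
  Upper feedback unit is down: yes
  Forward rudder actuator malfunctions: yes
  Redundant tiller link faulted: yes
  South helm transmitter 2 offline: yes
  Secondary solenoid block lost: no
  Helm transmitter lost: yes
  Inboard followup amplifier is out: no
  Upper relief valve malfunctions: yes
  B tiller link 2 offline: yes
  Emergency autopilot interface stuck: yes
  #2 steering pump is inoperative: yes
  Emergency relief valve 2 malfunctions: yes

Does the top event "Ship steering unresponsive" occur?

Yes

NFU path lost [AND]: Upper relief valve malfunctions=occurs, Changeover valve offline=not, Upper feedback unit is down=occurs → not all inputs occur → does not occur.
Rudder loop inoperative [OR]: Helm transmitter lost=occurs, NFU path lost=not, Secondary solenoid block lost=not, Inboard followup amplifier is out=not → at least one input occurs → occurs.
Pump set unavailable [AND]: Emergency autopilot interface stuck=occurs, #2 steering pump is inoperative=occurs → all inputs occur → occurs.
Port system unavailable [AND]: Redundant tiller link faulted=occurs, Rudder loop inoperative=occurs, Forward rudder actuator malfunctions=occurs, Pump set unavailable=occurs → all inputs occur → occurs.
Ship steering unresponsive [AND]: Port system unavailable=occurs, B tiller link 2 offline=occurs, South helm transmitter 2 offline=occurs, Emergency relief valve 2 malfunctions=occurs → all inputs occur → occurs.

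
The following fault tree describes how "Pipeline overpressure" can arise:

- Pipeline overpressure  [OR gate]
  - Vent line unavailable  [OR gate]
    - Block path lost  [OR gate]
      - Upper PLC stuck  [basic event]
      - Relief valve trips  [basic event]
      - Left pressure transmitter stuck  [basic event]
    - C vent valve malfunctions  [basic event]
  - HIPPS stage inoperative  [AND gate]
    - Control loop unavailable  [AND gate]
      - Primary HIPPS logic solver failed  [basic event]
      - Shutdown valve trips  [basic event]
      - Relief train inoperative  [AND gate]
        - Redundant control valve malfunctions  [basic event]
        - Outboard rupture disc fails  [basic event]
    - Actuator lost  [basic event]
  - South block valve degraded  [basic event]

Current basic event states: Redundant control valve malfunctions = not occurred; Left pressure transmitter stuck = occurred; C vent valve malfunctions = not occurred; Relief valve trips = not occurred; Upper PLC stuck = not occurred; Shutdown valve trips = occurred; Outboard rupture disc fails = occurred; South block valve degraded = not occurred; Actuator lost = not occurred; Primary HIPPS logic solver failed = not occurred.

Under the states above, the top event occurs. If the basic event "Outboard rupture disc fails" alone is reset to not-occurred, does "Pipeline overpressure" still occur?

Counterfactual: set "Outboard rupture disc fails" to not occurred.
Block path lost [OR]: Upper PLC stuck=not, Relief valve trips=not, Left pressure transmitter stuck=occurs → at least one input occurs → occurs.
Vent line unavailable [OR]: Block path lost=occurs, C vent valve malfunctions=not → at least one input occurs → occurs.
Relief train inoperative [AND]: Redundant control valve malfunctions=not, Outboard rupture disc fails=not → not all inputs occur → does not occur.
Control loop unavailable [AND]: Primary HIPPS logic solver failed=not, Shutdown valve trips=occurs, Relief train inoperative=not → not all inputs occur → does not occur.
HIPPS stage inoperative [AND]: Control loop unavailable=not, Actuator lost=not → not all inputs occur → does not occur.
Pipeline overpressure [OR]: Vent line unavailable=occurs, HIPPS stage inoperative=not, South block valve degraded=not → at least one input occurs → occurs.

Yes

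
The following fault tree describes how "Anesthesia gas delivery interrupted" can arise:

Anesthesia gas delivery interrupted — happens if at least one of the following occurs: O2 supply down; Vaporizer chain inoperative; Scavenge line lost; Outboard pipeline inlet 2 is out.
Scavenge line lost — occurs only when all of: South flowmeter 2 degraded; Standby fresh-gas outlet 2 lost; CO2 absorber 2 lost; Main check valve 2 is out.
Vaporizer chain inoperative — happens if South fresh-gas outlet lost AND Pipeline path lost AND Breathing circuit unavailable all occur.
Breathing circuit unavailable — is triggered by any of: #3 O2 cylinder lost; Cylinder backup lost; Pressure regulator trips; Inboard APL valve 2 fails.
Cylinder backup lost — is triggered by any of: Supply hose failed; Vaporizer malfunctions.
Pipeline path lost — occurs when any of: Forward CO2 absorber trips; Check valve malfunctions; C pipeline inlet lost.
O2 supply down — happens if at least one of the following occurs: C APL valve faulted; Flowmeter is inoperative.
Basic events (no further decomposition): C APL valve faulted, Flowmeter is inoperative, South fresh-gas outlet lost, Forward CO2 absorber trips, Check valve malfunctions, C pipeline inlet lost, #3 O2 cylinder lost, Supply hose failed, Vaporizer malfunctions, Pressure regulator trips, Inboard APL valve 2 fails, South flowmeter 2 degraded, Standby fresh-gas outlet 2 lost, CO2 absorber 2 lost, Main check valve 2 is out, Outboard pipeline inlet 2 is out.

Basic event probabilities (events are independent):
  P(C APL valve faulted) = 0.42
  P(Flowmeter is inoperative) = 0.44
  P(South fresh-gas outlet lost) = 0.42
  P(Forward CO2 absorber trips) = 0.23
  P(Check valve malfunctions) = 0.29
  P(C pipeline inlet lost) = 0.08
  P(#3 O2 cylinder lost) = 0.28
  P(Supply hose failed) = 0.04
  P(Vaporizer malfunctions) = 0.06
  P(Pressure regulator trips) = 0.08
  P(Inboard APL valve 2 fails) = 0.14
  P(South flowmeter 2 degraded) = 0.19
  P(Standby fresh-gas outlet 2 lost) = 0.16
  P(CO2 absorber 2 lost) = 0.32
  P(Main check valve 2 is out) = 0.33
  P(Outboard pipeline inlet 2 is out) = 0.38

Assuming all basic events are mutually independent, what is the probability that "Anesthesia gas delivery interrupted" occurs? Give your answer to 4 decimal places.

P(O2 supply down) [OR] = 1 − (1−0.42) × (1−0.44) = 0.675200
P(Pipeline path lost) [OR] = 1 − (1−0.23) × (1−0.29) × (1−0.08) = 0.497036
P(Cylinder backup lost) [OR] = 1 − (1−0.04) × (1−0.06) = 0.097600
P(Breathing circuit unavailable) [OR] = 1 − (1−0.28) × (1−0.097600) × (1−0.08) × (1−0.14) = 0.485935
P(Vaporizer chain inoperative) [AND] = 0.42 × 0.497036 × 0.485935 = 0.101441
P(Scavenge line lost) [AND] = 0.19 × 0.16 × 0.32 × 0.33 = 0.003210
P(Anesthesia gas delivery interrupted) [OR] = 1 − (1−0.675200) × (1−0.101441) × (1−0.003210) × (1−0.38) = 0.819633
Rounded to 4 decimal places: P(Anesthesia gas delivery interrupted) ≈ 0.8196.

0.8196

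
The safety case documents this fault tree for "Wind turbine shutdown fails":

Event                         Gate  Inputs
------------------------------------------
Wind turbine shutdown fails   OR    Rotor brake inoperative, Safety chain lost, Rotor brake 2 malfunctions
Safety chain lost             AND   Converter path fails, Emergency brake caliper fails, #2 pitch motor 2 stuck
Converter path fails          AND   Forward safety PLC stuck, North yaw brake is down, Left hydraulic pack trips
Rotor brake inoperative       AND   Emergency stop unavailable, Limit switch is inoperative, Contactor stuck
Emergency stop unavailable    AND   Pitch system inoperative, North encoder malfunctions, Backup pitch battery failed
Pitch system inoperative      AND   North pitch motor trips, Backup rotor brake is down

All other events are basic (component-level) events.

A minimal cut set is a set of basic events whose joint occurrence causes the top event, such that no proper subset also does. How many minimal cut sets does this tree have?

Pitch system inoperative [AND]: one cut set from each child combined → 1 × 1 = 1 cut set(s).
Emergency stop unavailable [AND]: one cut set from each child combined → 1 × 1 × 1 = 1 cut set(s).
Rotor brake inoperative [AND]: one cut set from each child combined → 1 × 1 × 1 = 1 cut set(s).
Converter path fails [AND]: one cut set from each child combined → 1 × 1 × 1 = 1 cut set(s).
Safety chain lost [AND]: one cut set from each child combined → 1 × 1 × 1 = 1 cut set(s).
Wind turbine shutdown fails [OR]: union of children's cut sets → 3 cut set(s).
Minimal cut sets: {Backup pitch battery failed, Backup rotor brake is down, Contactor stuck, Limit switch is inoperative, North encoder malfunctions, North pitch motor trips}; {#2 pitch motor 2 stuck, Emergency brake caliper fails, Forward safety PLC stuck, Left hydraulic pack trips, North yaw brake is down}; {Rotor brake 2 malfunctions}.

3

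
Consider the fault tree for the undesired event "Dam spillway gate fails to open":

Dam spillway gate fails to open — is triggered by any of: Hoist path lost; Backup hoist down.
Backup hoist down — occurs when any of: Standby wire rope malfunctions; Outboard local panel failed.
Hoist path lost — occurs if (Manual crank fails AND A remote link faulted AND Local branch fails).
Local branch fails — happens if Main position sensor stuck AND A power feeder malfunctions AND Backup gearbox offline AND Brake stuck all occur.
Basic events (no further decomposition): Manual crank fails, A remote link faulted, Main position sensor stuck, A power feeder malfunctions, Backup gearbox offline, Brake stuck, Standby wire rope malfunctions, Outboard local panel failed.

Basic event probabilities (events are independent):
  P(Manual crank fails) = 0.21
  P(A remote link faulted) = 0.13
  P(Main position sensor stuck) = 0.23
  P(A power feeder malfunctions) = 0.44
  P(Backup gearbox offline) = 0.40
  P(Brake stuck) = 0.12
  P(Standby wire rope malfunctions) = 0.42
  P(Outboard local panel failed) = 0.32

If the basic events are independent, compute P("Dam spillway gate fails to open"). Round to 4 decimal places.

0.6057

P(Local branch fails) [AND] = 0.23 × 0.44 × 0.40 × 0.12 = 0.004858
P(Hoist path lost) [AND] = 0.21 × 0.13 × 0.004858 = 0.000133
P(Backup hoist down) [OR] = 1 − (1−0.42) × (1−0.32) = 0.605600
P(Dam spillway gate fails to open) [OR] = 1 − (1−0.000133) × (1−0.605600) = 0.605652
Rounded to 4 decimal places: P(Dam spillway gate fails to open) ≈ 0.6057.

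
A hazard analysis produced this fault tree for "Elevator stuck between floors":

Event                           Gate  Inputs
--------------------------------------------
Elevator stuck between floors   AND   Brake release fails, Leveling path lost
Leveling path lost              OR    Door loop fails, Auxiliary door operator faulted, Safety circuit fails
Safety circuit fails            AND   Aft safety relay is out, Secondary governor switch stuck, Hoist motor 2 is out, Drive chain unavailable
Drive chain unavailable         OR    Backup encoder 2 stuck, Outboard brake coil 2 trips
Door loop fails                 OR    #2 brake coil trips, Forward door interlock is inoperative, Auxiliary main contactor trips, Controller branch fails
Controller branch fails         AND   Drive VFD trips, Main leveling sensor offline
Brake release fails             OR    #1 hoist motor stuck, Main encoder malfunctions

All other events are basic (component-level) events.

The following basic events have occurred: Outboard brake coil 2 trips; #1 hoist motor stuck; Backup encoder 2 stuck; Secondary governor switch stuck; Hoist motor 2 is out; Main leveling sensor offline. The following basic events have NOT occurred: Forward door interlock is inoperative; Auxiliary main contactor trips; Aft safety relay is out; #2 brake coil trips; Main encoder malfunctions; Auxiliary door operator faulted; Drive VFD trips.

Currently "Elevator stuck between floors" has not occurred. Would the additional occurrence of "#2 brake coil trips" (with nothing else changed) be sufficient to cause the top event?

Counterfactual: set "#2 brake coil trips" to occurred.
Brake release fails [OR]: #1 hoist motor stuck=occurs, Main encoder malfunctions=not → at least one input occurs → occurs.
Controller branch fails [AND]: Drive VFD trips=not, Main leveling sensor offline=occurs → not all inputs occur → does not occur.
Door loop fails [OR]: #2 brake coil trips=occurs, Forward door interlock is inoperative=not, Auxiliary main contactor trips=not, Controller branch fails=not → at least one input occurs → occurs.
Drive chain unavailable [OR]: Backup encoder 2 stuck=occurs, Outboard brake coil 2 trips=occurs → at least one input occurs → occurs.
Safety circuit fails [AND]: Aft safety relay is out=not, Secondary governor switch stuck=occurs, Hoist motor 2 is out=occurs, Drive chain unavailable=occurs → not all inputs occur → does not occur.
Leveling path lost [OR]: Door loop fails=occurs, Auxiliary door operator faulted=not, Safety circuit fails=not → at least one input occurs → occurs.
Elevator stuck between floors [AND]: Brake release fails=occurs, Leveling path lost=occurs → all inputs occur → occurs.

Yes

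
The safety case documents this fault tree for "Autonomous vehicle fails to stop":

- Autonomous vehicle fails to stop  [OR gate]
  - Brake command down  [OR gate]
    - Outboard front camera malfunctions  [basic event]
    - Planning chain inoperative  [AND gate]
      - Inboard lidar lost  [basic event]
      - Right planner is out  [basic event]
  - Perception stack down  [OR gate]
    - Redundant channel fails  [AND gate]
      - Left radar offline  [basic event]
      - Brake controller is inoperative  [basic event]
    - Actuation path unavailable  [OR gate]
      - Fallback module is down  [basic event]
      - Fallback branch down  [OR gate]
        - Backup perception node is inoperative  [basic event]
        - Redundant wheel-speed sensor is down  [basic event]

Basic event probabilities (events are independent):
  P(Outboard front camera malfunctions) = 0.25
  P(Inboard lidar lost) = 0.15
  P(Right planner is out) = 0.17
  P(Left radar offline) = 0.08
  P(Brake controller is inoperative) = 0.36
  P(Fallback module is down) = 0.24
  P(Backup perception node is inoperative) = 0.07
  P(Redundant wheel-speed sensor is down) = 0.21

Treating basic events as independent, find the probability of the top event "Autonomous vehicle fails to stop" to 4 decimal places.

P(Planning chain inoperative) [AND] = 0.15 × 0.17 = 0.025500
P(Brake command down) [OR] = 1 − (1−0.25) × (1−0.025500) = 0.269125
P(Redundant channel fails) [AND] = 0.08 × 0.36 = 0.028800
P(Fallback branch down) [OR] = 1 − (1−0.07) × (1−0.21) = 0.265300
P(Actuation path unavailable) [OR] = 1 − (1−0.24) × (1−0.265300) = 0.441628
P(Perception stack down) [OR] = 1 − (1−0.028800) × (1−0.441628) = 0.457709
P(Autonomous vehicle fails to stop) [OR] = 1 − (1−0.269125) × (1−0.457709) = 0.603653
Rounded to 4 decimal places: P(Autonomous vehicle fails to stop) ≈ 0.6037.

0.6037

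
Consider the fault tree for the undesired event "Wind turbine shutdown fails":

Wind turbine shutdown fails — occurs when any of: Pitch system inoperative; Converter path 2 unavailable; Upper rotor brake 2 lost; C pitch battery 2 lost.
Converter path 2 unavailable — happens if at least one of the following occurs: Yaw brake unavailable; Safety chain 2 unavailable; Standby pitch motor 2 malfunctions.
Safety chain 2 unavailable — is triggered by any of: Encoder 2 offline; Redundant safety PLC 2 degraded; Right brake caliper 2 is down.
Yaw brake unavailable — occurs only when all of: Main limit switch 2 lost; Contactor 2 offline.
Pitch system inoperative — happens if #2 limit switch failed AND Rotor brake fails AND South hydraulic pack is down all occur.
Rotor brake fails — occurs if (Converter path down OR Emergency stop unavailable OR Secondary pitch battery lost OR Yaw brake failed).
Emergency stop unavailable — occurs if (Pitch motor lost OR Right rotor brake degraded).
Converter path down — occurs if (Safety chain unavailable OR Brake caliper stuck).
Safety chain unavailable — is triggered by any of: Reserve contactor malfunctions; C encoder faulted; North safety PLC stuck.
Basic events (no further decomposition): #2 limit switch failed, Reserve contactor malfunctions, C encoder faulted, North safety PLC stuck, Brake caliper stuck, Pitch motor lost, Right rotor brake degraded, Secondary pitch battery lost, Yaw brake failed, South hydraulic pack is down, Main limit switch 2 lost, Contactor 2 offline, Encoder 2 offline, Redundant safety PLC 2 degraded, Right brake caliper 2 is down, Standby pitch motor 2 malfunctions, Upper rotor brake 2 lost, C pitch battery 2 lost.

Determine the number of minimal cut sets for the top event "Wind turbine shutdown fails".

15

Safety chain unavailable [OR]: union of children's cut sets → 3 cut set(s).
Converter path down [OR]: union of children's cut sets → 4 cut set(s).
Emergency stop unavailable [OR]: union of children's cut sets → 2 cut set(s).
Rotor brake fails [OR]: union of children's cut sets → 8 cut set(s).
Pitch system inoperative [AND]: one cut set from each child combined → 1 × 8 × 1 = 8 cut set(s).
Yaw brake unavailable [AND]: one cut set from each child combined → 1 × 1 = 1 cut set(s).
Safety chain 2 unavailable [OR]: union of children's cut sets → 3 cut set(s).
Converter path 2 unavailable [OR]: union of children's cut sets → 5 cut set(s).
Wind turbine shutdown fails [OR]: union of children's cut sets → 15 cut set(s).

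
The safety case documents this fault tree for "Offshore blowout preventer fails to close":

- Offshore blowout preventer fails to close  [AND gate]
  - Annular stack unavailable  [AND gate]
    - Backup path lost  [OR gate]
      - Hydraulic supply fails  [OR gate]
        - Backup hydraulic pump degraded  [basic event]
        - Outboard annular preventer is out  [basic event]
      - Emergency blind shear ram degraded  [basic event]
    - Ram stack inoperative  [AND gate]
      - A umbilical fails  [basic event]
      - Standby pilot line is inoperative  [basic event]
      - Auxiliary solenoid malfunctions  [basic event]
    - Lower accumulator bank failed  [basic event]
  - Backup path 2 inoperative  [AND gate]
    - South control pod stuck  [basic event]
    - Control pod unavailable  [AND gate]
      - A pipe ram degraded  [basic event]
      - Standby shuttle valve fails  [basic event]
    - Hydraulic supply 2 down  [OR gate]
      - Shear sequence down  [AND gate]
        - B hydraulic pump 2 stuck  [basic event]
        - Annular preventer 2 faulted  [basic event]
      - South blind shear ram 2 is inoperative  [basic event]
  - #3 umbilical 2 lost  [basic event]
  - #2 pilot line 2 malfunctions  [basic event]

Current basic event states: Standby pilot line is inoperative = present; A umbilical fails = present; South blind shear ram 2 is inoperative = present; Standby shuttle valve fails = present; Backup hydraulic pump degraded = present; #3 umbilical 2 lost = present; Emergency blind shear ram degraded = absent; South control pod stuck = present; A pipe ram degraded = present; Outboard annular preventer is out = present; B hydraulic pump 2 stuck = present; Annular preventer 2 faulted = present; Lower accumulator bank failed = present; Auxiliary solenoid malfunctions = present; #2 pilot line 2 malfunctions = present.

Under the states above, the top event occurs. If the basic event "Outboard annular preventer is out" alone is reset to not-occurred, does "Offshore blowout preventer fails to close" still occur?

Counterfactual: set "Outboard annular preventer is out" to not occurred.
Hydraulic supply fails [OR]: Backup hydraulic pump degraded=occurs, Outboard annular preventer is out=not → at least one input occurs → occurs.
Backup path lost [OR]: Hydraulic supply fails=occurs, Emergency blind shear ram degraded=not → at least one input occurs → occurs.
Ram stack inoperative [AND]: A umbilical fails=occurs, Standby pilot line is inoperative=occurs, Auxiliary solenoid malfunctions=occurs → all inputs occur → occurs.
Annular stack unavailable [AND]: Backup path lost=occurs, Ram stack inoperative=occurs, Lower accumulator bank failed=occurs → all inputs occur → occurs.
Control pod unavailable [AND]: A pipe ram degraded=occurs, Standby shuttle valve fails=occurs → all inputs occur → occurs.
Shear sequence down [AND]: B hydraulic pump 2 stuck=occurs, Annular preventer 2 faulted=occurs → all inputs occur → occurs.
Hydraulic supply 2 down [OR]: Shear sequence down=occurs, South blind shear ram 2 is inoperative=occurs → at least one input occurs → occurs.
Backup path 2 inoperative [AND]: South control pod stuck=occurs, Control pod unavailable=occurs, Hydraulic supply 2 down=occurs → all inputs occur → occurs.
Offshore blowout preventer fails to close [AND]: Annular stack unavailable=occurs, Backup path 2 inoperative=occurs, #3 umbilical 2 lost=occurs, #2 pilot line 2 malfunctions=occurs → all inputs occur → occurs.

Yes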